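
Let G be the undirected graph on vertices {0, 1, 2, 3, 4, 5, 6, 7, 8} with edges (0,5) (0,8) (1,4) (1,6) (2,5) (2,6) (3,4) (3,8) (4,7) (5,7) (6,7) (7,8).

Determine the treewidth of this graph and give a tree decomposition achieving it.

Treewidth 3.
Bags: B1 = {0, 2, 5, 6}  B2 = {0, 5, 6, 7}  B3 = {0, 6, 7, 8}  B4 = {1, 6, 7, 8}  B5 = {1, 4, 7, 8}  B6 = {1, 3, 4, 8}
Tree: B1–B2, B2–B3, B3–B4, B4–B5, B5–B6

Each bag holds 4 vertices, so the decomposition has width 3, which upper-bounds the treewidth. For the lower bound: the 4 vertex sets {0,2,5}, {6}, {7}, {1,3,4,8} are disjoint, each induces a connected subgraph, and every pair is joined by at least one edge of G. Contracting each set to a single vertex therefore yields K_{4} as a minor, and since treewidth is minor-monotone, tw(G) ≥ tw(K_{4}) = 3. Hence tw(G) = 3 exactly.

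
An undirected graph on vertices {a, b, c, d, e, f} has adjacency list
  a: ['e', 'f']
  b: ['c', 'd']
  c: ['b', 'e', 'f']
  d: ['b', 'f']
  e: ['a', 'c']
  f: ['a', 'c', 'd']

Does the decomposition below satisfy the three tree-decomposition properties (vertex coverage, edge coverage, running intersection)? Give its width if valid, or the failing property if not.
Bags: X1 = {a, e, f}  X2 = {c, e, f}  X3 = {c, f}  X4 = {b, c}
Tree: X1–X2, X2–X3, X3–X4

No — vertex d appears in no bag.

A tree decomposition must satisfy three properties: every vertex lies in some bag; for every edge, both endpoints lie together in some bag; and for every vertex, the bags containing it form a connected subtree. Here vertex d appears in no bag, so the decomposition is invalid.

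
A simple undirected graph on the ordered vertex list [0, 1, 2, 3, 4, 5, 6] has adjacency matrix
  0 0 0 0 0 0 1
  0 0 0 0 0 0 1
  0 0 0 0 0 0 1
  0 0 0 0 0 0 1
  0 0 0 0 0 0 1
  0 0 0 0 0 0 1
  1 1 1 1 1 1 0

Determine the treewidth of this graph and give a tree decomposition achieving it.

Each bag holds 2 vertices, so the decomposition has width 1, which upper-bounds the treewidth. Any graph with an edge has treewidth ≥ 1, and G has the edge 6–5. Hence tw(G) = 1 exactly.

Treewidth 1.
Bags: B1 = {5, 6}  B2 = {4, 6}  B3 = {2, 6}  B4 = {0, 6}  B5 = {3, 6}  B6 = {1, 6}
Tree: B1–B2, B2–B3, B3–B4, B4–B5, B1–B6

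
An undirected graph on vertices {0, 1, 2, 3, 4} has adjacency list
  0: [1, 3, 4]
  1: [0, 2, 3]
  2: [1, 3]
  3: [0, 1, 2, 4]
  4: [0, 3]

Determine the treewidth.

2

A width-2 tree decomposition is:
Bags: B1 = {1, 2, 3}  B2 = {0, 1, 3}  B3 = {0, 3, 4}
Tree: B1–B2, B2–B3
Each bag holds 3 vertices, so the decomposition has width 2, which upper-bounds the treewidth. For the lower bound, the 3 vertices {0, 1, 3} are pairwise adjacent, and any tree decomposition puts a clique entirely inside one bag — forcing width ≥ 2. The upper and lower bounds meet at 2, so that is the treewidth.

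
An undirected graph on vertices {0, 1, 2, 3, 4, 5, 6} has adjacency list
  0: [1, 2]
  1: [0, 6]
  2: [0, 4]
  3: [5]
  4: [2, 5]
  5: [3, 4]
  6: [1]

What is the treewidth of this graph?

1

A width-1 tree decomposition is:
Bags: B1 = {3, 5}  B2 = {4, 5}  B3 = {2, 4}  B4 = {0, 2}  B5 = {0, 1}  B6 = {1, 6}
Tree: B1–B2, B2–B3, B3–B4, B4–B5, B5–B6
Every bag has size at most 2, so the width is 2 − 1 = 1 and tw(G) ≤ 1. Since G has at least one edge (e.g. 3–5), it is not an edgeless graph, so tw(G) ≥ 1. Hence tw(G) = 1 exactly.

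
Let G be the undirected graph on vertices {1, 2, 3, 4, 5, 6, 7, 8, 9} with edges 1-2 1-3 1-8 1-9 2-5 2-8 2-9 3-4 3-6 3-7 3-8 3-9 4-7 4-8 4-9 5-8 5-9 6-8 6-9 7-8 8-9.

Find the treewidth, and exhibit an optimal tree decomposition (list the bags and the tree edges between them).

Treewidth 3.
Bags: B1 = {3, 6, 8, 9}  B2 = {3, 4, 8, 9}  B3 = {1, 3, 8, 9}  B4 = {3, 4, 7, 8}  B5 = {1, 2, 8, 9}  B6 = {2, 5, 8, 9}
Tree: B1–B2, B1–B3, B2–B4, B3–B5, B5–B6

Every bag has size at most 4, so the width is 4 − 1 = 3 and tw(G) ≤ 3. Conversely, {1, 2, 8, 9} is a clique of size 4, and the vertices of any clique must share a bag in every tree decomposition; so some bag has ≥ 4 vertices and tw(G) ≥ 3. Combining the bounds, tw(G) = 3.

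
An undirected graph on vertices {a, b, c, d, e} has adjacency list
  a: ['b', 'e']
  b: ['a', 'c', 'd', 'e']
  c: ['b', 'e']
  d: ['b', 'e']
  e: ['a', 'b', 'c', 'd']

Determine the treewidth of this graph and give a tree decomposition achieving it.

Treewidth 2.
One optimal decomposition is:
Bags: B1 = {b, c, e}  B2 = {b, d, e}  B3 = {a, b, e}
Tree: B1–B2, B1–B3

Each bag holds 3 vertices, so the decomposition has width 2, which upper-bounds the treewidth. For the lower bound, the 3 vertices {b, d, e} are pairwise adjacent, and any tree decomposition puts a clique entirely inside one bag — forcing width ≥ 2. Therefore the treewidth is 2.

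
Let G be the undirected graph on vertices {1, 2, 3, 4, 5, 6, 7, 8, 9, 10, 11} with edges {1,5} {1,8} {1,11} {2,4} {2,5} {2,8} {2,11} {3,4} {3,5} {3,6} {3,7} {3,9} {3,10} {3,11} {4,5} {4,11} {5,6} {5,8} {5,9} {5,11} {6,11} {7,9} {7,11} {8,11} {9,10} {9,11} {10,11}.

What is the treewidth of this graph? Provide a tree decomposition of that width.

Every bag has size at most 4, so the width is 4 − 1 = 3 and tw(G) ≤ 3. Conversely, {3, 9, 10, 11} is a clique of size 4, and the vertices of any clique must share a bag in every tree decomposition; so some bag has ≥ 4 vertices and tw(G) ≥ 3. Therefore the treewidth is 3.

Treewidth 3.
One such decomposition:
Bags: B1 = {3, 5, 9, 11}  B2 = {3, 4, 5, 11}  B3 = {2, 4, 5, 11}  B4 = {3, 7, 9, 11}  B5 = {2, 5, 8, 11}  B6 = {1, 5, 8, 11}  B7 = {3, 9, 10, 11}  B8 = {3, 5, 6, 11}
Tree: B1–B2, B2–B3, B1–B4, B3–B5, B5–B6, B4–B7, B2–B8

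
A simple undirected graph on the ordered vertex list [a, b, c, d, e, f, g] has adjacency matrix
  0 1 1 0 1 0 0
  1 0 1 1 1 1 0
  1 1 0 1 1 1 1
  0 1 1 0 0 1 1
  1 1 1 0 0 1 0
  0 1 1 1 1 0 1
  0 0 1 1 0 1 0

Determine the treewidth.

A width-3 tree decomposition is:
Bags: B1 = {b, c, e, f}  B2 = {a, b, c, e}  B3 = {b, c, d, f}  B4 = {c, d, f, g}
Tree: B1–B2, B1–B3, B3–B4
The largest bag has 4 vertices, giving width 3; this decomposition certifies tw(G) ≤ 3. Conversely, {a, b, c, e} is a clique of size 4, and the vertices of any clique must share a bag in every tree decomposition; so some bag has ≥ 4 vertices and tw(G) ≥ 3. Combining the bounds, tw(G) = 3.

3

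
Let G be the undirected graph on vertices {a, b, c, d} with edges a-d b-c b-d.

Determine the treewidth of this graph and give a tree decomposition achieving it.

The largest bag has 2 vertices, giving width 1; this decomposition certifies tw(G) ≤ 1. Any graph with an edge has treewidth ≥ 1, and G has the edge a–d. Therefore the treewidth is 1.

Treewidth 1.
One optimal decomposition is:
Bags: B1 = {a, d}  B2 = {b, d}  B3 = {b, c}
Tree: B1–B2, B2–B3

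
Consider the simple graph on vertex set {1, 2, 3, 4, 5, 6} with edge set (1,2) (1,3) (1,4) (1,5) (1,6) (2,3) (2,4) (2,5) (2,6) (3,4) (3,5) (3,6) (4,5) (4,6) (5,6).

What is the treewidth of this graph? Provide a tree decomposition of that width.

A single bag containing all 6 vertices is trivially a valid decomposition of width 5. Conversely, {1, 2, 3, 4, 5, 6} is a clique of size 6, and the vertices of any clique must share a bag in every tree decomposition; so some bag has ≥ 6 vertices and tw(G) ≥ 5. Therefore the treewidth is 5.

Treewidth 5.
One optimal decomposition is:
Bags: B1 = {1, 2, 3, 4, 5, 6}
Tree: (single bag)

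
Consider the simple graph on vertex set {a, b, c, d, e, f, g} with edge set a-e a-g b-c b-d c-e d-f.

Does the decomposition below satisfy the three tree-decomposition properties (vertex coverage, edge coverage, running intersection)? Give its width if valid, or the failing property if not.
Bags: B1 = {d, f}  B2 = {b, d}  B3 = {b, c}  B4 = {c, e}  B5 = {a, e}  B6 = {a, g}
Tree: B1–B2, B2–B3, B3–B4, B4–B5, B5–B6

Vertex coverage: the bags together contain {a, b, c, d, e, f, g}, the full vertex set. Edge coverage: each edge of G has both endpoints in at least one bag. Running intersection: for every vertex, the bags containing it form a connected subtree. All three properties hold, so this is a valid tree decomposition of width max|bag| − 1 = 1, and hence tw(G) ≤ 1.

Yes; width 1.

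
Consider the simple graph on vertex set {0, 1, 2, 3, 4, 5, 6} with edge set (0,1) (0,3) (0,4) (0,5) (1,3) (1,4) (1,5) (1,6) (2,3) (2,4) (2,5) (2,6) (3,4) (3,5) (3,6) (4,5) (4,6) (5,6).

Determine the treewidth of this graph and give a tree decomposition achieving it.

Every bag has size at most 5, so the width is 5 − 1 = 4 and tw(G) ≤ 4. Conversely, {0, 1, 3, 4, 5} is a clique of size 5, and the vertices of any clique must share a bag in every tree decomposition; so some bag has ≥ 5 vertices and tw(G) ≥ 4. Therefore the treewidth is 4.

Treewidth 4.
Bags: B1 = {0, 1, 3, 4, 5}  B2 = {1, 3, 4, 5, 6}  B3 = {2, 3, 4, 5, 6}
Tree: B1–B2, B2–B3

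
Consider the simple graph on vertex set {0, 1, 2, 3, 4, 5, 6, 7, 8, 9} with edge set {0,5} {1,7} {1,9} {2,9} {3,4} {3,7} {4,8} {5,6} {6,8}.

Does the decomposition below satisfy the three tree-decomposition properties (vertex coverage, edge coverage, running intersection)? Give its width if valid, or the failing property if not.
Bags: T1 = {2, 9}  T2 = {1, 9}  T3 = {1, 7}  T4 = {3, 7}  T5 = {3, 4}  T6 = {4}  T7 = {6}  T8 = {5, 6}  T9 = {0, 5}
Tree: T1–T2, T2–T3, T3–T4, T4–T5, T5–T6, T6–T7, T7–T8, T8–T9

A tree decomposition must satisfy three properties: every vertex lies in some bag; for every edge, both endpoints lie together in some bag; and for every vertex, the bags containing it form a connected subtree. Here vertex 8 appears in no bag, so the decomposition is invalid.

No — vertex 8 appears in no bag.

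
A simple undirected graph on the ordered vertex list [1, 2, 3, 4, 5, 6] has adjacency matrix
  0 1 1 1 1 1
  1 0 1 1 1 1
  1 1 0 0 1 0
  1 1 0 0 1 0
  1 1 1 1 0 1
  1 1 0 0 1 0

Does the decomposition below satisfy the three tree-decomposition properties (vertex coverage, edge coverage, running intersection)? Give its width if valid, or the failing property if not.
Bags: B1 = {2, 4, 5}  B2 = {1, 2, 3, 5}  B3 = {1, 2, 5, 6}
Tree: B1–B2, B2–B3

No — edge (1,4) lies in no bag.

A tree decomposition must satisfy three properties: every vertex lies in some bag; for every edge, both endpoints lie together in some bag; and for every vertex, the bags containing it form a connected subtree. Here edge (1,4) lies in no bag, so the decomposition is invalid.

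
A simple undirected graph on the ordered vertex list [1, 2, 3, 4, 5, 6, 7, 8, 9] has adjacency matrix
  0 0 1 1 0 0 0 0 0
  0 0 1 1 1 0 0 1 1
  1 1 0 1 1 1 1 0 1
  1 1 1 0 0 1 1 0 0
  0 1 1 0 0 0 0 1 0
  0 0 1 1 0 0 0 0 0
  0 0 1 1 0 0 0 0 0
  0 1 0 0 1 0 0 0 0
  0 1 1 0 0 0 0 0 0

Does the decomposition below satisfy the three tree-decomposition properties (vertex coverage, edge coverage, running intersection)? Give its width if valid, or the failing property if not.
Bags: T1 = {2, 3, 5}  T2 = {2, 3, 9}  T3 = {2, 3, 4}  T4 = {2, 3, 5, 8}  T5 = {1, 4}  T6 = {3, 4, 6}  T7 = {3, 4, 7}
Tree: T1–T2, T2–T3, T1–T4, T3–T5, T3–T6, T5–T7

No — edge (3,1) lies in no bag.

A tree decomposition must satisfy three properties: every vertex lies in some bag; for every edge, both endpoints lie together in some bag; and for every vertex, the bags containing it form a connected subtree. Here edge (3,1) lies in no bag, so the decomposition is invalid.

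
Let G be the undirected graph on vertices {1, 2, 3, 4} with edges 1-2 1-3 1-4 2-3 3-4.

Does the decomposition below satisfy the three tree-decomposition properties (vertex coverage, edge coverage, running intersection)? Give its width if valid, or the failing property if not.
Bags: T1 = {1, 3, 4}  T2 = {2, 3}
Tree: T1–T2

A tree decomposition must satisfy three properties: every vertex lies in some bag; for every edge, both endpoints lie together in some bag; and for every vertex, the bags containing it form a connected subtree. Here edge (1,2) lies in no bag, so the decomposition is invalid.

No — edge (1,2) lies in no bag.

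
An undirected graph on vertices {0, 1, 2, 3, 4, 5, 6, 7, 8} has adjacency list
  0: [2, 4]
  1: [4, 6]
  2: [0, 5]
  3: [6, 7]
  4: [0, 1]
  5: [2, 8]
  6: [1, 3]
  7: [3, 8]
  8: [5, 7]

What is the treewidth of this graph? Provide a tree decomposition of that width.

Treewidth 2.
Bags: B1 = {0, 2, 4}  B2 = {2, 4, 5}  B3 = {4, 5, 8}  B4 = {4, 7, 8}  B5 = {3, 4, 7}  B6 = {3, 4, 6}  B7 = {1, 4, 6}
Tree: B1–B2, B2–B3, B3–B4, B4–B5, B5–B6, B6–B7

Every bag has size at most 3, so the width is 3 − 1 = 2 and tw(G) ≤ 2. Since 4–0–2–5–8–7–3–6–1–4 is a cycle in G, G is not acyclic. Forests are exactly the graphs of treewidth ≤ 1, so tw(G) ≥ 2. Hence tw(G) = 2 exactly.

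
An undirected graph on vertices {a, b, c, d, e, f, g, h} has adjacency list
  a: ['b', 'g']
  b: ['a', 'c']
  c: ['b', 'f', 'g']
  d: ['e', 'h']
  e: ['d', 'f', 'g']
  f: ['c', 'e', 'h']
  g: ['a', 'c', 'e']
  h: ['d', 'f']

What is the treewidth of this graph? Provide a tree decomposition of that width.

Each bag holds 3 vertices, so the decomposition has width 2, which upper-bounds the treewidth. Since a–b–c–g–a is a cycle in G, G is not acyclic. Forests are exactly the graphs of treewidth ≤ 1, so tw(G) ≥ 2. Hence tw(G) = 2 exactly.

Treewidth 2.
One such decomposition:
Bags: B1 = {a, b, g}  B2 = {b, c, g}  B3 = {c, e, g}  B4 = {c, e, f}  B5 = {d, e, f}  B6 = {d, f, h}
Tree: B1–B2, B2–B3, B3–B4, B4–B5, B5–B6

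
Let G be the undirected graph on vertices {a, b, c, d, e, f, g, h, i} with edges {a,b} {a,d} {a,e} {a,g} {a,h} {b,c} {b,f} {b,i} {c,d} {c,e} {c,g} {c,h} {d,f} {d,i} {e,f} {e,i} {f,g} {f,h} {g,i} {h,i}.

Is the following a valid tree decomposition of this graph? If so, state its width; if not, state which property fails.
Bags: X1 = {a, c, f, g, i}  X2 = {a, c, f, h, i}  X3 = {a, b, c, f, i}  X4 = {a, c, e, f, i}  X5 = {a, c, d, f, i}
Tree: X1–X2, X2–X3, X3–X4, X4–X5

Every vertex of G appears in some bag (union = {a, b, c, d, e, f, g, h, i}); every edge is covered by a bag; and for each vertex v the set of bags containing v is connected in the bag tree. The decomposition is therefore valid. The largest bag has 5 vertices, so the width is 4.

Yes; width 4.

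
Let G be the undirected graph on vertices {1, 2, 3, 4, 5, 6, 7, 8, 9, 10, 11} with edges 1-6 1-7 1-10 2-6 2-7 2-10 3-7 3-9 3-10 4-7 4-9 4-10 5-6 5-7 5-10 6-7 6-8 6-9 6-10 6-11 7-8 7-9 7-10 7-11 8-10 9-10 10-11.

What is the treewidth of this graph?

A width-3 tree decomposition is:
Bags: B1 = {2, 6, 7, 10}  B2 = {6, 7, 9, 10}  B3 = {5, 6, 7, 10}  B4 = {4, 7, 9, 10}  B5 = {6, 7, 10, 11}  B6 = {6, 7, 8, 10}  B7 = {1, 6, 7, 10}  B8 = {3, 7, 9, 10}
Tree: B1–B2, B1–B3, B2–B4, B2–B5, B3–B6, B1–B7, B4–B8
Each bag holds 4 vertices, so the decomposition has width 3, which upper-bounds the treewidth. Conversely, {3, 7, 9, 10} is a clique of size 4, and the vertices of any clique must share a bag in every tree decomposition; so some bag has ≥ 4 vertices and tw(G) ≥ 3. The upper and lower bounds meet at 3, so that is the treewidth.

3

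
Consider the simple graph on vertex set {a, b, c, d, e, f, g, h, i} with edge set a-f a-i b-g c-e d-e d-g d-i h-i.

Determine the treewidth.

1

A width-1 tree decomposition is:
Bags: B1 = {d, e}  B2 = {d, i}  B3 = {a, i}  B4 = {d, g}  B5 = {c, e}  B6 = {h, i}  B7 = {a, f}  B8 = {b, g}
Tree: B1–B2, B2–B3, B1–B4, B1–B5, B3–B6, B3–B7, B4–B8
Every bag has size at most 2, so the width is 2 − 1 = 1 and tw(G) ≤ 1. Any graph with an edge has treewidth ≥ 1, and G has the edge d–e. Hence tw(G) = 1 exactly.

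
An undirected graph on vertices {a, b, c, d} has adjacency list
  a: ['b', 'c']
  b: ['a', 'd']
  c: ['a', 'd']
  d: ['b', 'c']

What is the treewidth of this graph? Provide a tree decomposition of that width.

Treewidth 2.
Bags: B1 = {b, c, d}  B2 = {a, b, c}
Tree: B1–B2

Every bag has size at most 3, so the width is 3 − 1 = 2 and tw(G) ≤ 2. Since c–d–b–a–c is a cycle in G, G is not acyclic. Forests are exactly the graphs of treewidth ≤ 1, so tw(G) ≥ 2. Combining the bounds, tw(G) = 2.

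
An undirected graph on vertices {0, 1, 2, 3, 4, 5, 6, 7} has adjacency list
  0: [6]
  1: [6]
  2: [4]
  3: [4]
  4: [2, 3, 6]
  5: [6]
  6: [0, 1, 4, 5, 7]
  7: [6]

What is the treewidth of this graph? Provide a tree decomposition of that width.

Treewidth 1.
Bags: B1 = {6, 7}  B2 = {4, 6}  B3 = {2, 4}  B4 = {1, 6}  B5 = {0, 6}  B6 = {5, 6}  B7 = {3, 4}
Tree: B1–B2, B2–B3, B2–B4, B2–B5, B2–B6, B2–B7

The largest bag has 2 vertices, giving width 1; this decomposition certifies tw(G) ≤ 1. Since G has at least one edge (e.g. 6–7), it is not an edgeless graph, so tw(G) ≥ 1. The upper and lower bounds meet at 1, so that is the treewidth.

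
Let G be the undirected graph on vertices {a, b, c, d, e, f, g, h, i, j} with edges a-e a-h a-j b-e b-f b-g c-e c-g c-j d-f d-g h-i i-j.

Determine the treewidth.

A width-2 tree decomposition is:
Bags: B1 = {a, h, i}  B2 = {a, i, j}  B3 = {a, e, j}  B4 = {c, e, j}  B5 = {b, c, e}  B6 = {b, c, g}  B7 = {b, f, g}  B8 = {d, f, g}
Tree: B1–B2, B2–B3, B3–B4, B4–B5, B5–B6, B6–B7, B7–B8
Each bag holds 3 vertices, so the decomposition has width 2, which upper-bounds the treewidth. For the lower bound, G contains the cycle h–i–j–a–h, so G is not a forest; only forests have treewidth ≤ 1, hence tw(G) ≥ 2. Therefore the treewidth is 2.

2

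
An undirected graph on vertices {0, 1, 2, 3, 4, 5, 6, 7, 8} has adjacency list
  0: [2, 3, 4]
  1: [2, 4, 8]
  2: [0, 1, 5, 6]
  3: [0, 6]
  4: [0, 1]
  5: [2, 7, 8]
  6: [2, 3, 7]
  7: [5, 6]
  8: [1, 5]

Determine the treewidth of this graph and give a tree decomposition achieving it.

Treewidth 3.
One such decomposition:
Bags: B1 = {0, 1, 4, 8}  B2 = {0, 1, 2, 8}  B3 = {0, 2, 5, 8}  B4 = {0, 2, 3, 5}  B5 = {2, 3, 5, 6}  B6 = {3, 5, 6, 7}
Tree: B1–B2, B2–B3, B3–B4, B4–B5, B5–B6

Each bag holds 4 vertices, so the decomposition has width 3, which upper-bounds the treewidth. For the lower bound: the 4 vertex sets {1,4,8}, {0}, {2}, {3,5,6,7} are disjoint, each induces a connected subgraph, and every pair is joined by at least one edge of G. Contracting each set to a single vertex therefore yields K_{4} as a minor, and since treewidth is minor-monotone, tw(G) ≥ tw(K_{4}) = 3. Therefore the treewidth is 3.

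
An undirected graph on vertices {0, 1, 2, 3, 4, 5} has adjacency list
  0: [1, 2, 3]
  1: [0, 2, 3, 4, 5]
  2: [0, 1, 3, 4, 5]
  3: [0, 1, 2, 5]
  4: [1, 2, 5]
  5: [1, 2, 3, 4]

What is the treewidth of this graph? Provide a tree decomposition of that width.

Treewidth 3.
One optimal decomposition is:
Bags: B1 = {1, 2, 3, 5}  B2 = {0, 1, 2, 3}  B3 = {1, 2, 4, 5}
Tree: B1–B2, B1–B3

Every bag has size at most 4, so the width is 4 − 1 = 3 and tw(G) ≤ 3. On the other hand G contains the 4-clique {0, 1, 2, 3}. A clique must lie in a single bag of any decomposition, so no decomposition can have width below 3. Hence tw(G) = 3 exactly.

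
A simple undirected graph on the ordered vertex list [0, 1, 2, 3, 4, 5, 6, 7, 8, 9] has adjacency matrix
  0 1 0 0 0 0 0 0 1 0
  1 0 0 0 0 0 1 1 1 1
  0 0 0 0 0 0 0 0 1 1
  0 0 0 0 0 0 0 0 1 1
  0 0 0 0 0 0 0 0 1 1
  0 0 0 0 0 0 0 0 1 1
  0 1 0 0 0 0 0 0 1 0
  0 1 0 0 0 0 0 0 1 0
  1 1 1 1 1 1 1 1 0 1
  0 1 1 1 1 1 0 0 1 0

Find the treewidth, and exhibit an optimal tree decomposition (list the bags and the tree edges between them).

Treewidth 2.
One such decomposition:
Bags: B1 = {1, 8, 9}  B2 = {5, 8, 9}  B3 = {1, 7, 8}  B4 = {0, 1, 8}  B5 = {4, 8, 9}  B6 = {3, 8, 9}  B7 = {1, 6, 8}  B8 = {2, 8, 9}
Tree: B1–B2, B1–B3, B1–B4, B1–B5, B2–B6, B1–B7, B1–B8

The largest bag has 3 vertices, giving width 2; this decomposition certifies tw(G) ≤ 2. On the other hand G contains the 3-clique {0, 1, 8}. A clique must lie in a single bag of any decomposition, so no decomposition can have width below 2. Hence tw(G) = 2 exactly.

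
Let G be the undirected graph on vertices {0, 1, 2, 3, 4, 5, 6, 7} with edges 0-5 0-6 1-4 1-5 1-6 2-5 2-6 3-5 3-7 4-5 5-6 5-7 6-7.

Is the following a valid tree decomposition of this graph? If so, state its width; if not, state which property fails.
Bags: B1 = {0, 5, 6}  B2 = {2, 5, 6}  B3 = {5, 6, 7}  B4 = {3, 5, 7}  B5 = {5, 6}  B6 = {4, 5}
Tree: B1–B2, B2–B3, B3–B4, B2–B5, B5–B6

No — vertex 1 appears in no bag.

A tree decomposition must satisfy three properties: every vertex lies in some bag; for every edge, both endpoints lie together in some bag; and for every vertex, the bags containing it form a connected subtree. Here vertex 1 appears in no bag, so the decomposition is invalid.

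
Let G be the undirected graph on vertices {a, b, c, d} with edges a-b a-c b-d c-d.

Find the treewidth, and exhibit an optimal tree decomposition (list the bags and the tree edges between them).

Treewidth 2.
Bags: B1 = {a, b, c}  B2 = {b, c, d}
Tree: B1–B2

Each bag holds 3 vertices, so the decomposition has width 2, which upper-bounds the treewidth. Since c–a–b–d–c is a cycle in G, G is not acyclic. Forests are exactly the graphs of treewidth ≤ 1, so tw(G) ≥ 2. Therefore the treewidth is 2.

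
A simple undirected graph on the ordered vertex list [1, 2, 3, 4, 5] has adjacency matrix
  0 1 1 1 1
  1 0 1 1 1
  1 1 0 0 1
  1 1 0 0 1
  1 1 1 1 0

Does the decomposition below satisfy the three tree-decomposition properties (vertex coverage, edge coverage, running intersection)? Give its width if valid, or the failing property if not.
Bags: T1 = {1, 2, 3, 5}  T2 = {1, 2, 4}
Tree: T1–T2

A tree decomposition must satisfy three properties: every vertex lies in some bag; for every edge, both endpoints lie together in some bag; and for every vertex, the bags containing it form a connected subtree. Here edge (5,4) lies in no bag, so the decomposition is invalid.

No — edge (5,4) lies in no bag.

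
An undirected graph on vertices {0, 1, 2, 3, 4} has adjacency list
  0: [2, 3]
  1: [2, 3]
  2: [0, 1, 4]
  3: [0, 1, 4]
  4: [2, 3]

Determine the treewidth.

A width-2 tree decomposition is:
Bags: B1 = {0, 2, 3}  B2 = {2, 3, 4}  B3 = {1, 2, 3}
Tree: B1–B2, B2–B3
Each bag holds 3 vertices, so the decomposition has width 2, which upper-bounds the treewidth. The edges 0–3–4–2–0 form a cycle, so G is not a tree and its treewidth is at least 2. Therefore the treewidth is 2.

2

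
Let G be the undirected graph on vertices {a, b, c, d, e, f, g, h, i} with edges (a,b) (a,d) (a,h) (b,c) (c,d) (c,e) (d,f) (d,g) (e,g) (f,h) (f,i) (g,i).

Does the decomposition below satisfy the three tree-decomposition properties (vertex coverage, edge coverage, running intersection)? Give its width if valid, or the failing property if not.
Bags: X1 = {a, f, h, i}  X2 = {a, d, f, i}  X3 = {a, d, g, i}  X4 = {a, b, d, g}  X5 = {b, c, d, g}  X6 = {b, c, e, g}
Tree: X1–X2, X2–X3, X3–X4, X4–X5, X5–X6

Yes; width 3.

Checking the three conditions: (i) the bags cover all of {a, b, c, d, e, f, g, h, i}; (ii) for each edge, some bag contains both endpoints; (iii) the bags containing any fixed vertex form a subtree. All hold, so the decomposition is valid with width 4 − 1 = 3.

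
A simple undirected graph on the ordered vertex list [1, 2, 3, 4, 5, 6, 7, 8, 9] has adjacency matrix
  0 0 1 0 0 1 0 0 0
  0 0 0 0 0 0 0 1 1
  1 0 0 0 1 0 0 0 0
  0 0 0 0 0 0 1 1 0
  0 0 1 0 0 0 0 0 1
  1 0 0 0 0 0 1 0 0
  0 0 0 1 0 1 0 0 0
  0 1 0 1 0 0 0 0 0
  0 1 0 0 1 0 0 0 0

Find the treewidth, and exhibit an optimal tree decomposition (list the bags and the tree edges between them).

Treewidth 2.
One optimal decomposition is:
Bags: B1 = {1, 6, 7}  B2 = {1, 3, 7}  B3 = {3, 5, 7}  B4 = {5, 7, 9}  B5 = {2, 7, 9}  B6 = {2, 7, 8}  B7 = {4, 7, 8}
Tree: B1–B2, B2–B3, B3–B4, B4–B5, B5–B6, B6–B7

Every bag has size at most 3, so the width is 3 − 1 = 2 and tw(G) ≤ 2. The edges 7–6–1–3–5–9–2–8–4–7 form a cycle, so G is not a tree and its treewidth is at least 2. The upper and lower bounds meet at 2, so that is the treewidth.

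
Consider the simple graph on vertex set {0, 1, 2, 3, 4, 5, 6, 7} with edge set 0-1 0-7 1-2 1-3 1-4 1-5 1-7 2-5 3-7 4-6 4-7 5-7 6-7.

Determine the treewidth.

A width-2 tree decomposition is:
Bags: B1 = {1, 4, 7}  B2 = {0, 1, 7}  B3 = {1, 5, 7}  B4 = {1, 2, 5}  B5 = {1, 3, 7}  B6 = {4, 6, 7}
Tree: B1–B2, B2–B3, B3–B4, B2–B5, B1–B6
The largest bag has 3 vertices, giving width 2; this decomposition certifies tw(G) ≤ 2. For the lower bound, the 3 vertices {1, 2, 5} are pairwise adjacent, and any tree decomposition puts a clique entirely inside one bag — forcing width ≥ 2. Hence tw(G) = 2 exactly.

2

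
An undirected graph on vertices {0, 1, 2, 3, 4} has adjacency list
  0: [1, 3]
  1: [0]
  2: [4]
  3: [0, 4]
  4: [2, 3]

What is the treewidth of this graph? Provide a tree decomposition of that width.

Treewidth 1.
One such decomposition:
Bags: B1 = {0, 1}  B2 = {0, 3}  B3 = {3, 4}  B4 = {2, 4}
Tree: B1–B2, B2–B3, B3–B4

Each bag holds 2 vertices, so the decomposition has width 1, which upper-bounds the treewidth. Since G has at least one edge (e.g. 1–0), it is not an edgeless graph, so tw(G) ≥ 1. The upper and lower bounds meet at 1, so that is the treewidth.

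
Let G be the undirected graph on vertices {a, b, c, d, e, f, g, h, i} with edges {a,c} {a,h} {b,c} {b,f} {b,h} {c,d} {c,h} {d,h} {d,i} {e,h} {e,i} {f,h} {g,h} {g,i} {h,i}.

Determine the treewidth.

A width-2 tree decomposition is:
Bags: B1 = {c, d, h}  B2 = {b, c, h}  B3 = {d, h, i}  B4 = {b, f, h}  B5 = {e, h, i}  B6 = {g, h, i}  B7 = {a, c, h}
Tree: B1–B2, B1–B3, B2–B4, B3–B5, B3–B6, B1–B7
The largest bag has 3 vertices, giving width 2; this decomposition certifies tw(G) ≤ 2. Conversely, {b, f, h} is a clique of size 3, and the vertices of any clique must share a bag in every tree decomposition; so some bag has ≥ 3 vertices and tw(G) ≥ 2. Therefore the treewidth is 2.

2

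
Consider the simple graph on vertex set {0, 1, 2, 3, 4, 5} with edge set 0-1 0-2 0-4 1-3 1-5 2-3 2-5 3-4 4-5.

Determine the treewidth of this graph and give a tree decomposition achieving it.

Treewidth 3.
Bags: B1 = {0, 1, 2, 4}  B2 = {1, 2, 4, 5}  B3 = {1, 2, 3, 4}
Tree: B1–B2, B2–B3

Every bag has size at most 4, so the width is 4 − 1 = 3 and tw(G) ≤ 3. For the lower bound: the 4 vertex sets {0,2}, {4,5}, {1}, {3} are disjoint, each induces a connected subgraph, and every pair is joined by at least one edge of G. Contracting each set to a single vertex therefore yields K_{4} as a minor, and since treewidth is minor-monotone, tw(G) ≥ tw(K_{4}) = 3. Hence tw(G) = 3 exactly.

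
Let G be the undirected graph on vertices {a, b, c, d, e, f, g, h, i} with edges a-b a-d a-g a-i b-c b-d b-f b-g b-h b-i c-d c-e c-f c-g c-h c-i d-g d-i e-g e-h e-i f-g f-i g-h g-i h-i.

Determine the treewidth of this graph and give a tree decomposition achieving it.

Treewidth 4.
One such decomposition:
Bags: B1 = {b, c, g, h, i}  B2 = {b, c, d, g, i}  B3 = {a, b, d, g, i}  B4 = {b, c, f, g, i}  B5 = {c, e, g, h, i}
Tree: B1–B2, B2–B3, B1–B4, B1–B5

Each bag holds 5 vertices, so the decomposition has width 4, which upper-bounds the treewidth. On the other hand G contains the 5-clique {c, e, g, h, i}. A clique must lie in a single bag of any decomposition, so no decomposition can have width below 4. Hence tw(G) = 4 exactly.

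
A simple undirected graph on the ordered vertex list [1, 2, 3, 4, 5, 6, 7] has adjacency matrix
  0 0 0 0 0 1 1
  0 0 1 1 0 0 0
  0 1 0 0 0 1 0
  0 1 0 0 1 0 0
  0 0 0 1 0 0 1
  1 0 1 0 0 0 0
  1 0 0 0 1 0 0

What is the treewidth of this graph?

2

A width-2 tree decomposition is:
Bags: B1 = {1, 6, 7}  B2 = {3, 6, 7}  B3 = {2, 3, 7}  B4 = {2, 4, 7}  B5 = {4, 5, 7}
Tree: B1–B2, B2–B3, B3–B4, B4–B5
Every bag has size at most 3, so the width is 3 − 1 = 2 and tw(G) ≤ 2. For the lower bound, G contains the cycle 7–1–6–3–2–4–5–7, so G is not a forest; only forests have treewidth ≤ 1, hence tw(G) ≥ 2. Hence tw(G) = 2 exactly.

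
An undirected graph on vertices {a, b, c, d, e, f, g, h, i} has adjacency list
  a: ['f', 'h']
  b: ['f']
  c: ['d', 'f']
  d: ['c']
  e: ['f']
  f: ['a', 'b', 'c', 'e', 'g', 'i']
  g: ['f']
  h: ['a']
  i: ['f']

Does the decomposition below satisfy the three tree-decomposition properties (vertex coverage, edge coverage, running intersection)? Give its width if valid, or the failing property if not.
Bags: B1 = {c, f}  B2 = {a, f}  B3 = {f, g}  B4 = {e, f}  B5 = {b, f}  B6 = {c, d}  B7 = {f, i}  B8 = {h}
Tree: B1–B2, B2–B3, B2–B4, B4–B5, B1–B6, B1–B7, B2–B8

No — edge (a,h) lies in no bag.

A tree decomposition must satisfy three properties: every vertex lies in some bag; for every edge, both endpoints lie together in some bag; and for every vertex, the bags containing it form a connected subtree. Here edge (a,h) lies in no bag, so the decomposition is invalid.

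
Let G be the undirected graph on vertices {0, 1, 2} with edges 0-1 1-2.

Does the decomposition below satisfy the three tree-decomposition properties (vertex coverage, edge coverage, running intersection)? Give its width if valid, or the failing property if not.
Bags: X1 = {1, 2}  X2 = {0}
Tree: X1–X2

No — edge (1,0) lies in no bag.

A tree decomposition must satisfy three properties: every vertex lies in some bag; for every edge, both endpoints lie together in some bag; and for every vertex, the bags containing it form a connected subtree. Here edge (1,0) lies in no bag, so the decomposition is invalid.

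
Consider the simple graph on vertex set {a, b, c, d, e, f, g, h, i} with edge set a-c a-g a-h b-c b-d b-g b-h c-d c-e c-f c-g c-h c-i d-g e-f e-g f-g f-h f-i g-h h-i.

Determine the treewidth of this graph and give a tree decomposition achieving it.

Every bag has size at most 4, so the width is 4 − 1 = 3 and tw(G) ≤ 3. For the lower bound, the 4 vertices {b, c, d, g} are pairwise adjacent, and any tree decomposition puts a clique entirely inside one bag — forcing width ≥ 3. The upper and lower bounds meet at 3, so that is the treewidth.

Treewidth 3.
One such decomposition:
Bags: B1 = {c, f, g, h}  B2 = {b, c, g, h}  B3 = {c, f, h, i}  B4 = {a, c, g, h}  B5 = {b, c, d, g}  B6 = {c, e, f, g}
Tree: B1–B2, B1–B3, B2–B4, B2–B5, B1–B6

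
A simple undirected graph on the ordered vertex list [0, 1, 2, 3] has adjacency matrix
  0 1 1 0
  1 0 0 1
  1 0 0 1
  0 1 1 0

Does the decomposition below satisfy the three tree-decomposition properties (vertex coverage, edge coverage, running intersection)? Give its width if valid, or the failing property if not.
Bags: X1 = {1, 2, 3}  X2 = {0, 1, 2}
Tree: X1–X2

Yes; width 2.

Checking the three conditions: (i) the bags cover all of {0, 1, 2, 3}; (ii) for each edge, some bag contains both endpoints; (iii) the bags containing any fixed vertex form a subtree. All hold, so the decomposition is valid with width 3 − 1 = 2.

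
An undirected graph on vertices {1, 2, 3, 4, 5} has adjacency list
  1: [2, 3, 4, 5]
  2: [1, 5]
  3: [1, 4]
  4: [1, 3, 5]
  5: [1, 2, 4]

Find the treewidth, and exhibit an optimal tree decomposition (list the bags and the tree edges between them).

The largest bag has 3 vertices, giving width 2; this decomposition certifies tw(G) ≤ 2. Conversely, {1, 2, 5} is a clique of size 3, and the vertices of any clique must share a bag in every tree decomposition; so some bag has ≥ 3 vertices and tw(G) ≥ 2. The upper and lower bounds meet at 2, so that is the treewidth.

Treewidth 2.
One optimal decomposition is:
Bags: B1 = {1, 3, 4}  B2 = {1, 4, 5}  B3 = {1, 2, 5}
Tree: B1–B2, B2–B3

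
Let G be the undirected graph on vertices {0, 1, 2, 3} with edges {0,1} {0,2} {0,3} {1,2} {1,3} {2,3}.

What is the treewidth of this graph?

3

A width-3 tree decomposition is:
Bags: B1 = {0, 1, 2, 3}
Tree: (single bag)
A single bag containing all 4 vertices is trivially a valid decomposition of width 3. Conversely, {0, 1, 2, 3} is a clique of size 4, and the vertices of any clique must share a bag in every tree decomposition; so some bag has ≥ 4 vertices and tw(G) ≥ 3. Combining the bounds, tw(G) = 3.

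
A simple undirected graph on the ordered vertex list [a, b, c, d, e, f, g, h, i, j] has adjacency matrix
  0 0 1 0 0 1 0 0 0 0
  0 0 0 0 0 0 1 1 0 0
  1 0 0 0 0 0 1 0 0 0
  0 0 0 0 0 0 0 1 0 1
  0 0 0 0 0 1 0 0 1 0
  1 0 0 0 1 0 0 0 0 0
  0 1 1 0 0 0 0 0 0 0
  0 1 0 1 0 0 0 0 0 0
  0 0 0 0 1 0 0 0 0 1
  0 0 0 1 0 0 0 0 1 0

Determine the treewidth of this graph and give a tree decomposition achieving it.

Treewidth 2.
One such decomposition:
Bags: B1 = {d, h, j}  B2 = {h, i, j}  B3 = {e, h, i}  B4 = {e, f, h}  B5 = {a, f, h}  B6 = {a, c, h}  B7 = {c, g, h}  B8 = {b, g, h}
Tree: B1–B2, B2–B3, B3–B4, B4–B5, B5–B6, B6–B7, B7–B8

The largest bag has 3 vertices, giving width 2; this decomposition certifies tw(G) ≤ 2. For the lower bound, G contains the cycle h–d–j–i–e–f–a–c–g–b–h, so G is not a forest; only forests have treewidth ≤ 1, hence tw(G) ≥ 2. Hence tw(G) = 2 exactly.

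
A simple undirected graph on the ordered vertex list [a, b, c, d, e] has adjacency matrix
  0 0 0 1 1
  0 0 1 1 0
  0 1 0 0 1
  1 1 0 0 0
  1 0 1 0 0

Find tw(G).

A width-2 tree decomposition is:
Bags: B1 = {a, b, d}  B2 = {a, b, c}  B3 = {a, c, e}
Tree: B1–B2, B2–B3
Each bag holds 3 vertices, so the decomposition has width 2, which upper-bounds the treewidth. The edges a–d–b–c–e–a form a cycle, so G is not a tree and its treewidth is at least 2. Therefore the treewidth is 2.

2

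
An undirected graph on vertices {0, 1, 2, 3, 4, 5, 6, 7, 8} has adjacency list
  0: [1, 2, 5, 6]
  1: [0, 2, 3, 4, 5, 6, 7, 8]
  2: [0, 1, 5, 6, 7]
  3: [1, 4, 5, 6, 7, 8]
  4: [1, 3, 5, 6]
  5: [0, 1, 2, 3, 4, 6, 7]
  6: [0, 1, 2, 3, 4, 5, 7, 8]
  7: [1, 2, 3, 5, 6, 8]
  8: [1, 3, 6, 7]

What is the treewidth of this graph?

A width-4 tree decomposition is:
Bags: B1 = {1, 3, 5, 6, 7}  B2 = {1, 3, 4, 5, 6}  B3 = {1, 2, 5, 6, 7}  B4 = {1, 3, 6, 7, 8}  B5 = {0, 1, 2, 5, 6}
Tree: B1–B2, B1–B3, B1–B4, B3–B5
Every bag has size at most 5, so the width is 5 − 1 = 4 and tw(G) ≤ 4. On the other hand G contains the 5-clique {1, 3, 6, 7, 8}. A clique must lie in a single bag of any decomposition, so no decomposition can have width below 4. Therefore the treewidth is 4.

4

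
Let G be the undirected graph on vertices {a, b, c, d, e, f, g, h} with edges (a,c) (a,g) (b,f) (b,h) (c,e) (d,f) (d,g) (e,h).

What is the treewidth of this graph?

2

A width-2 tree decomposition is:
Bags: B1 = {b, f, h}  B2 = {d, f, h}  B3 = {d, g, h}  B4 = {a, g, h}  B5 = {a, c, h}  B6 = {c, e, h}
Tree: B1–B2, B2–B3, B3–B4, B4–B5, B5–B6
Every bag has size at most 3, so the width is 3 − 1 = 2 and tw(G) ≤ 2. The edges h–b–f–d–g–a–c–e–h form a cycle, so G is not a tree and its treewidth is at least 2. Combining the bounds, tw(G) = 2.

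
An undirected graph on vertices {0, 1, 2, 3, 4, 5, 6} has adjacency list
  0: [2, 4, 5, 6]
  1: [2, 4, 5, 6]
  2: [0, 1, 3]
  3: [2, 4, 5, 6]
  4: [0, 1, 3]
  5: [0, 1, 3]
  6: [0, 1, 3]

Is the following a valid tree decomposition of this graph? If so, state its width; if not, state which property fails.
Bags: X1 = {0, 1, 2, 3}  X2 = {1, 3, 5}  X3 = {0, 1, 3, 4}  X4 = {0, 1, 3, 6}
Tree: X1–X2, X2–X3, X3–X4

No — edge (0,5) lies in no bag.

A tree decomposition must satisfy three properties: every vertex lies in some bag; for every edge, both endpoints lie together in some bag; and for every vertex, the bags containing it form a connected subtree. Here edge (0,5) lies in no bag, so the decomposition is invalid.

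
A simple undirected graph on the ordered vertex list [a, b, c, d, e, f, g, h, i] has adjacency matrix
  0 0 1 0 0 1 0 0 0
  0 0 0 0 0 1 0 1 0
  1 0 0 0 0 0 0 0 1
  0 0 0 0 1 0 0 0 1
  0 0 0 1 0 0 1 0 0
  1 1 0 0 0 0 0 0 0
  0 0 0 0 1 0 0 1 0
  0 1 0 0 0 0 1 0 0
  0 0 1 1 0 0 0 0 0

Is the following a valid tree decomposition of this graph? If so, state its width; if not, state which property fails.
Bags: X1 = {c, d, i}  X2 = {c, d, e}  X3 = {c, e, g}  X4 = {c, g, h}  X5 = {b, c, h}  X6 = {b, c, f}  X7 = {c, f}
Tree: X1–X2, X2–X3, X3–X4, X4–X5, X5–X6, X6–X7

A tree decomposition must satisfy three properties: every vertex lies in some bag; for every edge, both endpoints lie together in some bag; and for every vertex, the bags containing it form a connected subtree. Here vertex a appears in no bag, so the decomposition is invalid.

No — vertex a appears in no bag.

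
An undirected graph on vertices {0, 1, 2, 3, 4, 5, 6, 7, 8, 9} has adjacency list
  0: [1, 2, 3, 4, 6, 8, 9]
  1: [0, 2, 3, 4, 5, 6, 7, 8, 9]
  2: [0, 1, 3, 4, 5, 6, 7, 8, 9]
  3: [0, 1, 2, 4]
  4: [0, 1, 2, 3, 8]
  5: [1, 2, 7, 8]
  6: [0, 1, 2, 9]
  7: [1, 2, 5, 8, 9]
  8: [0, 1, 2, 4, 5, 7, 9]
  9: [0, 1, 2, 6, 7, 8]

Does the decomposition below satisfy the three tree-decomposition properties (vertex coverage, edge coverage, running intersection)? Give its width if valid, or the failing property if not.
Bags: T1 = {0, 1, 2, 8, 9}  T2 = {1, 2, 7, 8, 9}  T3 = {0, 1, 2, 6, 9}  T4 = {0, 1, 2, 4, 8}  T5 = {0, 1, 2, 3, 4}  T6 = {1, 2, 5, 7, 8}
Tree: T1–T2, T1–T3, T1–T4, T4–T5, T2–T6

Yes; width 4.

Vertex coverage: the bags together contain {0, 1, 2, 3, 4, 5, 6, 7, 8, 9}, the full vertex set. Edge coverage: each edge of G has both endpoints in at least one bag. Running intersection: for every vertex, the bags containing it form a connected subtree. All three properties hold, so this is a valid tree decomposition of width max|bag| − 1 = 4, and hence tw(G) ≤ 4.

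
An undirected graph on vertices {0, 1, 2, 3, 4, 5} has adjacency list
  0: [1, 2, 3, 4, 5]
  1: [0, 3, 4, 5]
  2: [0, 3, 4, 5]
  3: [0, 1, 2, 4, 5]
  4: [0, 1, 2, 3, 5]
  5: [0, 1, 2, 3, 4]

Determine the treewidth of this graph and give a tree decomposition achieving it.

Treewidth 4.
Bags: B1 = {0, 1, 3, 4, 5}  B2 = {0, 2, 3, 4, 5}
Tree: B1–B2

Every bag has size at most 5, so the width is 5 − 1 = 4 and tw(G) ≤ 4. On the other hand G contains the 5-clique {0, 1, 3, 4, 5}. A clique must lie in a single bag of any decomposition, so no decomposition can have width below 4. Therefore the treewidth is 4.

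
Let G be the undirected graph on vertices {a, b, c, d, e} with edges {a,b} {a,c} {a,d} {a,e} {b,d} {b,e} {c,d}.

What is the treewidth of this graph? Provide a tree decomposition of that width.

Every bag has size at most 3, so the width is 3 − 1 = 2 and tw(G) ≤ 2. On the other hand G contains the 3-clique {a, c, d}. A clique must lie in a single bag of any decomposition, so no decomposition can have width below 2. Hence tw(G) = 2 exactly.

Treewidth 2.
One optimal decomposition is:
Bags: B1 = {a, b, d}  B2 = {a, b, e}  B3 = {a, c, d}
Tree: B1–B2, B1–B3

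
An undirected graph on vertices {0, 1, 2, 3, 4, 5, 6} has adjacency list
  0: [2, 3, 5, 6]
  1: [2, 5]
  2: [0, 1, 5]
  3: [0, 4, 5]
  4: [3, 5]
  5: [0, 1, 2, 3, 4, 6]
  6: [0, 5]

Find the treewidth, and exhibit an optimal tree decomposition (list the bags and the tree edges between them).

Treewidth 2.
Bags: B1 = {1, 2, 5}  B2 = {0, 2, 5}  B3 = {0, 5, 6}  B4 = {0, 3, 5}  B5 = {3, 4, 5}
Tree: B1–B2, B2–B3, B2–B4, B4–B5

The largest bag has 3 vertices, giving width 2; this decomposition certifies tw(G) ≤ 2. On the other hand G contains the 3-clique {0, 2, 5}. A clique must lie in a single bag of any decomposition, so no decomposition can have width below 2. The upper and lower bounds meet at 2, so that is the treewidth.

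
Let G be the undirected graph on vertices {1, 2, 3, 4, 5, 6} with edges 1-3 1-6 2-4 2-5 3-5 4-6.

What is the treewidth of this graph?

A width-2 tree decomposition is:
Bags: B1 = {2, 4, 6}  B2 = {2, 5, 6}  B3 = {3, 5, 6}  B4 = {1, 3, 6}
Tree: B1–B2, B2–B3, B3–B4
Each bag holds 3 vertices, so the decomposition has width 2, which upper-bounds the treewidth. The edges 6–4–2–5–3–1–6 form a cycle, so G is not a tree and its treewidth is at least 2. Hence tw(G) = 2 exactly.

2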